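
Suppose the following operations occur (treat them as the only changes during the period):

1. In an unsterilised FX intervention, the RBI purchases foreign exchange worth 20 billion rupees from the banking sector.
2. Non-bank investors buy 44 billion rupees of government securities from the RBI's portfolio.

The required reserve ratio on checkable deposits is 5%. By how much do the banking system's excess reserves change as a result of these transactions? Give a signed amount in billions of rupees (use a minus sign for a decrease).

FX purchase 20 billion rupees: reserves +20B, deposits 0.
Asset sale (to non-banks) 44 billion rupees: reserves −44B, deposits −44B.
Totals: Δreserves = −24B, Δdeposits = −44B.
Δrequired reserves = 5% × −44B = −2.2B.
Δexcess reserves = Δreserves − Δrequired = −24B − (−2.2B) = -21.8 billion.

-21.8 billion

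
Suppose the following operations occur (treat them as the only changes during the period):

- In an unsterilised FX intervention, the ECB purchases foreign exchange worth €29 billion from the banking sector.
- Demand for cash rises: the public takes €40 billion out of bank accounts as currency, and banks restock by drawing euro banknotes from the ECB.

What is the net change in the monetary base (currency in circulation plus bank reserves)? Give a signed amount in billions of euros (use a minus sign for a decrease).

FX purchase €29 billion: ECB balance sheet expands → +€29B.
Currency withdrawal €40 billion: just a shift between currency and reserves — both are base money → 0.
Net: 29 + 0 = +€29 billion.

+€29 billion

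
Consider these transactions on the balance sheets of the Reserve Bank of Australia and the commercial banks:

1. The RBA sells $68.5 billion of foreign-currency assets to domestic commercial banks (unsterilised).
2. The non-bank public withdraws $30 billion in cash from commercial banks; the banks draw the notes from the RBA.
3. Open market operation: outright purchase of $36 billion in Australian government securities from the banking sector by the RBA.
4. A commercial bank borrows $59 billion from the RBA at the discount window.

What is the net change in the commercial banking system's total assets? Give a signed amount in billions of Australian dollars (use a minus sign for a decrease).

+$29 billion

RBA balance sheet:
  Assets:      Securities +$36B, Loans to banks +$59B, Foreign assets −$68.5B
  Liabilities: Bank reserves −$3.5B, Currency in circulation +$30B
Commercial banking system:
  Assets:      Reserves at CB −$3.5B, Securities −$36B, Foreign assets +$68.5B
  Liabilities: Checkable deposits −$30B, Borrowings from CB +$59B
Change in total bank assets = +$29 billion.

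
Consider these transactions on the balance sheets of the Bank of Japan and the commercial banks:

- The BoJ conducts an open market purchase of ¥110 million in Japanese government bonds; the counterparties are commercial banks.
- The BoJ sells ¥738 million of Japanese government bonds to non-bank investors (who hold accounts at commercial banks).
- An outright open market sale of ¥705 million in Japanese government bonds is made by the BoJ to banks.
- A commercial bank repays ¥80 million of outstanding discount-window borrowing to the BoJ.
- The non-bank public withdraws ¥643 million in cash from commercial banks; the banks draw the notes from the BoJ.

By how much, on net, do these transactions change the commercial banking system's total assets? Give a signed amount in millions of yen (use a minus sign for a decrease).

BoJ balance sheet:
  Assets:      Securities −¥1333M, Loans to banks −¥80M
  Liabilities: Bank reserves −¥2056M, Currency in circulation +¥643M
Commercial banking system:
  Assets:      Reserves at CB −¥2056M, Securities +¥595M
  Liabilities: Checkable deposits −¥1381M, Borrowings from CB −¥80M
Change in total bank assets = -¥1461 million.

-¥1461 million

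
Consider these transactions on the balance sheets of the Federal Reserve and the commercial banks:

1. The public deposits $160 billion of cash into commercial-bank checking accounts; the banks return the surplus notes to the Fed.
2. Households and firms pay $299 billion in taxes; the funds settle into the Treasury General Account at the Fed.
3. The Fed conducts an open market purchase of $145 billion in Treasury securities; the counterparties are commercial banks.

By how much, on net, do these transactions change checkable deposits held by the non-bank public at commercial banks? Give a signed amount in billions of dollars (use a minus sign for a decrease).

Fed balance sheet:
  Assets:      Securities +$145B
  Liabilities: Bank reserves +$6B, Currency in circulation −$160B, Government deposits +$299B
Commercial banking system:
  Assets:      Reserves at CB +$6B, Securities −$145B
  Liabilities: Checkable deposits −$139B
So the change in checkable deposits held by the non-bank public at commercial banks is -$139 billion.

-$139 billion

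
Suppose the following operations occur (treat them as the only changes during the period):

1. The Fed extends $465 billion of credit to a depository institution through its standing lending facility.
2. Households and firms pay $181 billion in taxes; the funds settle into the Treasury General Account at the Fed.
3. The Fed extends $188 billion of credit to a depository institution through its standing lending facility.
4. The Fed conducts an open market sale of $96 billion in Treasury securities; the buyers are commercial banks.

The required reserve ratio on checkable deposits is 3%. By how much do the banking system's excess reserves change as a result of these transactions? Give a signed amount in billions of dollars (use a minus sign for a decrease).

Discount-window loan $465 billion: reserves +$465B, deposits 0.
Government account inflow $181 billion: reserves −$181B, deposits −$181B.
Discount-window loan $188 billion: reserves +$188B, deposits 0.
OMO sale (to banks) $96 billion: reserves −$96B, deposits 0.
Totals: Δreserves = +$376B, Δdeposits = −$181B.
Δrequired reserves = 3% × −$181B = −$5.43B.
Δexcess reserves = Δreserves − Δrequired = +$376B − (−$5.43B) = +$381.43 billion.

+$381.43 billion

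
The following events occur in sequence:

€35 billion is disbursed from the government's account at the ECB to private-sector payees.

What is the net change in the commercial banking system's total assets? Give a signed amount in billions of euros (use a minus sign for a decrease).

+€35 billion

ECB balance sheet:
  Assets:      no change
  Liabilities: Bank reserves +€35B, Government deposits −€35B
Commercial banking system:
  Assets:      Reserves at CB +€35B
  Liabilities: Checkable deposits +€35B
Change in total bank assets = +€35 billion.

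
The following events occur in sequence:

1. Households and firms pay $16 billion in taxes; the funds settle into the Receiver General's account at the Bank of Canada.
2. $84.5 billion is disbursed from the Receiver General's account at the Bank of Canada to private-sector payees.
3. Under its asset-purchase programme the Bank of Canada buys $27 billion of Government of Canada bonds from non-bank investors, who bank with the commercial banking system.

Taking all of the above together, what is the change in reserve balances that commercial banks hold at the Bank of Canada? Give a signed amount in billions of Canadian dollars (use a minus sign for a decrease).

Government account inflow $16 billion: funds move from bank reserves into the government account → −$16B.
Government spending $84.5 billion: government payments flow into bank reserve accounts → +$84.5B.
Asset purchase (from non-banks) $27 billion: the Bank of Canada pays by crediting reserve accounts → +$27B.
Net: −16 + 84.5 + 27 = +$95.5 billion.

+$95.5 billion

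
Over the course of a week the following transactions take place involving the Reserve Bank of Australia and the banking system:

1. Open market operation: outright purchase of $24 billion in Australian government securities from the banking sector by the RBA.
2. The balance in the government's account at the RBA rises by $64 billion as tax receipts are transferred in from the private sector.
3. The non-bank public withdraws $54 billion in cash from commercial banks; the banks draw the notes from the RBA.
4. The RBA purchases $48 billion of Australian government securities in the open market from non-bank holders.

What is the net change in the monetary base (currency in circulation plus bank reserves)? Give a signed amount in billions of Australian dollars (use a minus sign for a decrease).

OMO purchase (from banks) $24 billion: RBA balance sheet expands → +$24B.
Government account inflow $64 billion: reserves shift to a non-base liability → −$64B.
Currency withdrawal $54 billion: just a shift between currency and reserves — both are base money → 0.
Asset purchase (from non-banks) $48 billion: RBA balance sheet expands → +$48B.
Net: 24 − 64 + 0 + 48 = +$8 billion.

+$8 billion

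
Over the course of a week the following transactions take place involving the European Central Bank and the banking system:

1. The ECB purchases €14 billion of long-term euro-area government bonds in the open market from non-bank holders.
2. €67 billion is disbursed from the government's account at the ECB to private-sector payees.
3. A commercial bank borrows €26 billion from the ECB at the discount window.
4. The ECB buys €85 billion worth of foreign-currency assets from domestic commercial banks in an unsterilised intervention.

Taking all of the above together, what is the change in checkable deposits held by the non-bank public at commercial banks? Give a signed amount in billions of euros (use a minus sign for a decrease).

+€81 billion

Asset purchase (from non-banks) €14 billion: non-bank counterparties' bank balances rise → +€14B.
Government spending €67 billion: non-bank counterparties' bank balances rise → +€67B.
Discount-window loan €26 billion: the counterparty is a bank, so public deposits are unchanged → 0.
FX purchase €85 billion: the counterparty is a bank, so public deposits are unchanged → 0.
Net: 14 + 67 + 0 + 0 = +€81 billion.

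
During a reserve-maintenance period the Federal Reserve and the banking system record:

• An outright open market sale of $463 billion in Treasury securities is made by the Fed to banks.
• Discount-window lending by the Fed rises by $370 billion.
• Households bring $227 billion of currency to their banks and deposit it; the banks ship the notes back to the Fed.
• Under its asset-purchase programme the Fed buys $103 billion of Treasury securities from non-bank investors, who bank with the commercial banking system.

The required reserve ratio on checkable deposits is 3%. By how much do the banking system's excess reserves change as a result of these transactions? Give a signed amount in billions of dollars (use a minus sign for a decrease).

+$227.1 billion

OMO sale (to banks) $463 billion: reserves −$463B, deposits 0.
Discount-window loan $370 billion: reserves +$370B, deposits 0.
Currency deposit $227 billion: reserves +$227B, deposits +$227B.
Asset purchase (from non-banks) $103 billion: reserves +$103B, deposits +$103B.
Totals: Δreserves = +$237B, Δdeposits = +$330B.
Δrequired reserves = 3% × +$330B = +$9.9B.
Δexcess reserves = Δreserves − Δrequired = +$237B − (+$9.9B) = +$227.1 billion.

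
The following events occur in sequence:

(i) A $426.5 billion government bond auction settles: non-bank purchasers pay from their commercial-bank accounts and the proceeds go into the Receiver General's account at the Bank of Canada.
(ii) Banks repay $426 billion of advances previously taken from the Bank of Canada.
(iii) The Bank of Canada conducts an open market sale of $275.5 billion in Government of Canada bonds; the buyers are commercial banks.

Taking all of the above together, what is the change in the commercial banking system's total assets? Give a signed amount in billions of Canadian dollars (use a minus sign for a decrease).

-$852.5 billion

Government account inflow $426.5 billion: bank balance sheets shrink → −$426.5B.
Discount-window repayment $426 billion: bank balance sheets shrink → −$426B.
OMO sale (to banks) $275.5 billion: just an asset swap on bank balance sheets → 0.
Net: −426.5 − 426 + 0 = -$852.5 billion.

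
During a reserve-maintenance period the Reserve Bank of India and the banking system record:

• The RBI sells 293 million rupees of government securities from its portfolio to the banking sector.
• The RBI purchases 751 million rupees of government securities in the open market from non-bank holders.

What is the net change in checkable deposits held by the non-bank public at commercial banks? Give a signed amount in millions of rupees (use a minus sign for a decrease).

+751 million

OMO sale (to banks) 293 million rupees: the counterparty is a bank, so public deposits are unchanged → 0.
Asset purchase (from non-banks) 751 million rupees: non-bank counterparties' bank balances rise → +751M.
Net: 0 + 751 = +751 million.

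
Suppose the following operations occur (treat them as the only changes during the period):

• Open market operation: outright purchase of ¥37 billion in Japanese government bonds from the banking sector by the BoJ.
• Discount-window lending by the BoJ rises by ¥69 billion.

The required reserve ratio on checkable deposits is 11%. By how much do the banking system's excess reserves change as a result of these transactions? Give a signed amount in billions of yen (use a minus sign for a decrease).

OMO purchase (from banks) ¥37 billion: reserves +¥37B, deposits 0.
Discount-window loan ¥69 billion: reserves +¥69B, deposits 0.
Totals: Δreserves = +¥106B, Δdeposits = 0.
Δrequired reserves = 11% × 0 = 0.
Δexcess reserves = Δreserves − Δrequired = +¥106B − (0) = +¥106 billion.

+¥106 billion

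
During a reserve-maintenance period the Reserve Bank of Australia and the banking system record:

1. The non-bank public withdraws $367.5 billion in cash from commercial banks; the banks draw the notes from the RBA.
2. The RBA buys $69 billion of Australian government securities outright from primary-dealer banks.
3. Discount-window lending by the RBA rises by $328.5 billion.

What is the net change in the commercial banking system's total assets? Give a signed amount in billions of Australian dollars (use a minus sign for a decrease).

RBA balance sheet:
  Assets:      Securities +$69B, Loans to banks +$328.5B
  Liabilities: Bank reserves +$30B, Currency in circulation +$367.5B
Commercial banking system:
  Assets:      Reserves at CB +$30B, Securities −$69B
  Liabilities: Checkable deposits −$367.5B, Borrowings from CB +$328.5B
Change in total bank assets = -$39 billion.

-$39 billion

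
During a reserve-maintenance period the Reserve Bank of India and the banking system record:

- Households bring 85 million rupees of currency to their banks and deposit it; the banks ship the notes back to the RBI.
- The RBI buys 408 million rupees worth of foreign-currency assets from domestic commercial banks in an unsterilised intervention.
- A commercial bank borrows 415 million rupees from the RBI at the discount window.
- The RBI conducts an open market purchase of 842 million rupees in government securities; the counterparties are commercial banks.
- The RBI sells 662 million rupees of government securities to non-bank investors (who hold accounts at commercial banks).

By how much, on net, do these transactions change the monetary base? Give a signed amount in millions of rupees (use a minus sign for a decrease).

+1003 million

Currency deposit 85 million rupees: just a shift between currency and reserves — both are base money → 0.
FX purchase 408 million rupees: RBI balance sheet expands → +408M.
Discount-window loan 415 million rupees: RBI balance sheet expands → +415M.
OMO purchase (from banks) 842 million rupees: RBI balance sheet expands → +842M.
Asset sale (to non-banks) 662 million rupees: RBI balance sheet contracts → −662M.
Net: 0 + 408 + 415 + 842 − 662 = +1003 million.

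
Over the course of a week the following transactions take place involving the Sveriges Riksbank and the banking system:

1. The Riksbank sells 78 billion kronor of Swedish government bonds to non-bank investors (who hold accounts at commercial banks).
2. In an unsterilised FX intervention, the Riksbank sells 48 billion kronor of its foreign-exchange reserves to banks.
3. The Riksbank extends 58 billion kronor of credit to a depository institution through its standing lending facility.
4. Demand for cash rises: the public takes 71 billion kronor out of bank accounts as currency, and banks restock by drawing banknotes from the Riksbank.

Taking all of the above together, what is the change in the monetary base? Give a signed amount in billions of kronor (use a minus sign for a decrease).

-68 billion

Asset sale (to non-banks) 78 billion kronor: Riksbank balance sheet contracts → −78B.
FX sale 48 billion kronor: Riksbank balance sheet contracts → −48B.
Discount-window loan 58 billion kronor: Riksbank balance sheet expands → +58B.
Currency withdrawal 71 billion kronor: just a shift between currency and reserves — both are base money → 0.
Net: −78 − 48 + 58 + 0 = -68 billion.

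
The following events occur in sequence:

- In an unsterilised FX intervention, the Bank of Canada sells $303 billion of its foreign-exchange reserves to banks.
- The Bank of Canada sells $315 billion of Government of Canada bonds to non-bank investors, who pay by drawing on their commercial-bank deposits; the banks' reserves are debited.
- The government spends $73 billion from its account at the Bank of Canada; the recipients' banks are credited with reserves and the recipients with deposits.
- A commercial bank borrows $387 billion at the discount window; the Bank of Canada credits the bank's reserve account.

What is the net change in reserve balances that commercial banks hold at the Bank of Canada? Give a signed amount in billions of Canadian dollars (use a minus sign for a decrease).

FX sale $303 billion: the buying banks pay out of their reserve balances → −$303B.
Asset sale (to non-banks) $315 billion: the non-bank buyers' banks settle from reserves → −$315B.
Government spending $73 billion: government payments flow into bank reserve accounts → +$73B.
Discount-window loan $387 billion: the loan is credited to the bank's reserve account → +$387B.
Net: −303 − 315 + 73 + 387 = -$158 billion.

-$158 billion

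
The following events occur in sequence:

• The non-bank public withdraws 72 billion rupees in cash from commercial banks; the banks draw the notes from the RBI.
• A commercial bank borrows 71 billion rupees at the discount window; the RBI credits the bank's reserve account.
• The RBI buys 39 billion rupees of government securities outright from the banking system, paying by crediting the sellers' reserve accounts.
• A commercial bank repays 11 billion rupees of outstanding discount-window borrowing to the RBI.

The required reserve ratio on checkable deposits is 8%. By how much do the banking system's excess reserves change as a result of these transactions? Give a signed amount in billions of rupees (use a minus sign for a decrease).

Currency withdrawal 72 billion rupees: reserves −72B, deposits −72B.
Discount-window loan 71 billion rupees: reserves +71B, deposits 0.
OMO purchase (from banks) 39 billion rupees: reserves +39B, deposits 0.
Discount-window repayment 11 billion rupees: reserves −11B, deposits 0.
Totals: Δreserves = +27B, Δdeposits = −72B.
Δrequired reserves = 8% × −72B = −5.76B.
Δexcess reserves = Δreserves − Δrequired = +27B − (−5.76B) = +32.76 billion.

+32.76 billion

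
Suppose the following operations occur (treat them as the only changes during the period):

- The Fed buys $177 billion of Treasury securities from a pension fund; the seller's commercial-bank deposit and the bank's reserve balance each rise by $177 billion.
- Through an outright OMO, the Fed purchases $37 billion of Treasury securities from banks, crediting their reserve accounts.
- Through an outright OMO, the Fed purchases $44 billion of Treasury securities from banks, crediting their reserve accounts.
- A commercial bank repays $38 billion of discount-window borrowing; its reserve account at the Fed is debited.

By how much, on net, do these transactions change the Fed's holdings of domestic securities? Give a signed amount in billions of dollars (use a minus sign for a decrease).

+$258 billion

Fed balance sheet:
  Assets:      Securities +$258B, Loans to banks −$38B
  Liabilities: Bank reserves +$220B
Commercial banking system:
  Assets:      Reserves at CB +$220B, Securities −$81B
  Liabilities: Checkable deposits +$177B, Borrowings from CB −$38B
So the change in the Fed's holdings of domestic securities is +$258 billion.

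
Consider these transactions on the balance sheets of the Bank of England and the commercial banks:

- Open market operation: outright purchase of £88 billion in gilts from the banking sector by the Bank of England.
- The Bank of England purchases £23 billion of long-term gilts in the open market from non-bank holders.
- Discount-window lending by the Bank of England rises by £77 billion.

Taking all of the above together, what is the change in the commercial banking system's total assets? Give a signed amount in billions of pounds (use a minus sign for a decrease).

OMO purchase (from banks) £88 billion: just an asset swap on bank balance sheets → 0.
Asset purchase (from non-banks) £23 billion: bank balance sheets expand → +£23B.
Discount-window loan £77 billion: bank balance sheets expand → +£77B.
Net: 0 + 23 + 77 = +£100 billion.

+£100 billion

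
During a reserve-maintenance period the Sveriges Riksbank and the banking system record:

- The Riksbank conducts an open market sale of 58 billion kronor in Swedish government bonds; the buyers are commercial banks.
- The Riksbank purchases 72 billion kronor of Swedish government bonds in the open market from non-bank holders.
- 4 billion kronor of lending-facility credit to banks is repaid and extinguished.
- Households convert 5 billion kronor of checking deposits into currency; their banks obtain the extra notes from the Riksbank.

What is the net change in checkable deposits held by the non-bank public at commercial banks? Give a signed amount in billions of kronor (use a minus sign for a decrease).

Riksbank balance sheet:
  Assets:      Securities +14B, Loans to banks −4B
  Liabilities: Bank reserves +5B, Currency in circulation +5B
Commercial banking system:
  Assets:      Reserves at CB +5B, Securities +58B
  Liabilities: Checkable deposits +67B, Borrowings from CB −4B
So the change in checkable deposits held by the non-bank public at commercial banks is +67 billion.

+67 billion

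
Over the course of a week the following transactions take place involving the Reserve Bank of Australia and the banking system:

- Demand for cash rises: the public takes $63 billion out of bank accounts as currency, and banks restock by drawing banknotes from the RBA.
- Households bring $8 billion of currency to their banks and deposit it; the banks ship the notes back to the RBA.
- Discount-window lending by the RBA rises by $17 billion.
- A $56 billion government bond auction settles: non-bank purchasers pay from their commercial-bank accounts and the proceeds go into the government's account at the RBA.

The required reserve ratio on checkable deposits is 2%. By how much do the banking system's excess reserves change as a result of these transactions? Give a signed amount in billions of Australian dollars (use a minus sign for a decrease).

Currency withdrawal $63 billion: reserves −$63B, deposits −$63B.
Currency deposit $8 billion: reserves +$8B, deposits +$8B.
Discount-window loan $17 billion: reserves +$17B, deposits 0.
Government account inflow $56 billion: reserves −$56B, deposits −$56B.
Totals: Δreserves = −$94B, Δdeposits = −$111B.
Δrequired reserves = 2% × −$111B = −$2.22B.
Δexcess reserves = Δreserves − Δrequired = −$94B − (−$2.22B) = -$91.78 billion.

-$91.78 billion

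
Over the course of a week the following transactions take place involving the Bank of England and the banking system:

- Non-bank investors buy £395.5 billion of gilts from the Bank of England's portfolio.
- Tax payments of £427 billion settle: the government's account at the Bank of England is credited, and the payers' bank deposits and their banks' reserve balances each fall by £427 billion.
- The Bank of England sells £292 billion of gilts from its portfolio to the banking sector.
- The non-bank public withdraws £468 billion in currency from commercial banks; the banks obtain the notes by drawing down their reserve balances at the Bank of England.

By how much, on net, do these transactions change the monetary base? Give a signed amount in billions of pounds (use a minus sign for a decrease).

Bank of England balance sheet:
  Assets:      Securities −£687.5B
  Liabilities: Bank reserves −£1582.5B, Currency in circulation +£468B, Government deposits +£427B
Commercial banking system:
  Assets:      Reserves at CB −£1582.5B, Securities +£292B
  Liabilities: Checkable deposits −£1290.5B
Monetary base = currency + reserves: +£468B + (−£1582.5B) = -£1114.5 billion.

-£1114.5 billion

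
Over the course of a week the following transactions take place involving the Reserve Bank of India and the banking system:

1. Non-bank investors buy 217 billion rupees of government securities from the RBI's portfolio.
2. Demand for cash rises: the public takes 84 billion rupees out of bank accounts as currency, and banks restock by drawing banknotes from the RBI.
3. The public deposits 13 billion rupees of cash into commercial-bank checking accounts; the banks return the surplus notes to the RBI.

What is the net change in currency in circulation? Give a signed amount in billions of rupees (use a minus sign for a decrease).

+71 billion

Asset sale (to non-banks) 217 billion rupees: no currency enters or leaves circulation → 0.
Currency withdrawal 84 billion rupees: notes leave the central bank → +84B.
Currency deposit 13 billion rupees: notes return to the central bank → −13B.
Net: 0 + 84 − 13 = +71 billion.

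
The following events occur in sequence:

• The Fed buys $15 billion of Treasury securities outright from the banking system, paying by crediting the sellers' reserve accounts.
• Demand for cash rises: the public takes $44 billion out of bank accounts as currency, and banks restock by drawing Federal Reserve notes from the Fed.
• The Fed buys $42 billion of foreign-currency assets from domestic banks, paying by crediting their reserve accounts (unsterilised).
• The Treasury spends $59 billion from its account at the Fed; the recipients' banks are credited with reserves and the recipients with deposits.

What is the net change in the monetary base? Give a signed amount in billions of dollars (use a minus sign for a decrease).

+$116 billion

Fed balance sheet:
  Assets:      Securities +$15B, Foreign assets +$42B
  Liabilities: Bank reserves +$72B, Currency in circulation +$44B, Government deposits −$59B
Commercial banking system:
  Assets:      Reserves at CB +$72B, Securities −$15B, Foreign assets −$42B
  Liabilities: Checkable deposits +$15B
Monetary base = currency + reserves: +$44B + (+$72B) = +$116 billion.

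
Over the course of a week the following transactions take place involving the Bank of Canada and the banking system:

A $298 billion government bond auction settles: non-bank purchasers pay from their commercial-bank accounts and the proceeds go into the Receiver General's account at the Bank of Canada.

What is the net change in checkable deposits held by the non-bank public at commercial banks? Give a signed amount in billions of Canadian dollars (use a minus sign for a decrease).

-$298 billion

Government account inflow $298 billion: non-bank counterparties' bank balances fall → −$298B.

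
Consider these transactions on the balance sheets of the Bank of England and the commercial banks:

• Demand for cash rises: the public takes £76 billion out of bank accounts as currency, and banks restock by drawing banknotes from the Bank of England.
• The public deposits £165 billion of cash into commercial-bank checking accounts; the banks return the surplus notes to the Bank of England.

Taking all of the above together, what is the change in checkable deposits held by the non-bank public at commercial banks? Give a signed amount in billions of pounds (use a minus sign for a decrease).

Bank of England balance sheet:
  Assets:      no change
  Liabilities: Bank reserves +£89B, Currency in circulation −£89B
Commercial banking system:
  Assets:      Reserves at CB +£89B
  Liabilities: Checkable deposits +£89B
So the change in checkable deposits held by the non-bank public at commercial banks is +£89 billion.

+£89 billion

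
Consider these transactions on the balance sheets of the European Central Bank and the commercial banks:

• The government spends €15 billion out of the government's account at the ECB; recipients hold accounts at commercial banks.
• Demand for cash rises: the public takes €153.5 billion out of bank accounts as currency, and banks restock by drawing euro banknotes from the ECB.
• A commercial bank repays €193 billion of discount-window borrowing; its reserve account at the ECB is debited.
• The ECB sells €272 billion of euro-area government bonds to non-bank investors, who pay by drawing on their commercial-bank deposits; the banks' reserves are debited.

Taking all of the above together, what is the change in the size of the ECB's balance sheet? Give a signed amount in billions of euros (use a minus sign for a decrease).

-€465 billion

Government spending €15 billion: only the composition of liabilities changes → 0.
Currency withdrawal €153.5 billion: only the composition of liabilities changes → 0.
Discount-window repayment €193 billion: an ECB asset is shed → −€193B.
Asset sale (to non-banks) €272 billion: an ECB asset is shed → −€272B.
Net: 0 + 0 − 193 − 272 = -€465 billion.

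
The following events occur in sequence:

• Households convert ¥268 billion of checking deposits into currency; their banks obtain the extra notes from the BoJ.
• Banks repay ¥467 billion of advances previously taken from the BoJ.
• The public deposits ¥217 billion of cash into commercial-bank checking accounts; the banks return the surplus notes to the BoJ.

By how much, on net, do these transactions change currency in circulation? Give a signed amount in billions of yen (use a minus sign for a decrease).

BoJ balance sheet:
  Assets:      Loans to banks −¥467B
  Liabilities: Bank reserves −¥518B, Currency in circulation +¥51B
So the change in currency in circulation is +¥51 billion.

+¥51 billion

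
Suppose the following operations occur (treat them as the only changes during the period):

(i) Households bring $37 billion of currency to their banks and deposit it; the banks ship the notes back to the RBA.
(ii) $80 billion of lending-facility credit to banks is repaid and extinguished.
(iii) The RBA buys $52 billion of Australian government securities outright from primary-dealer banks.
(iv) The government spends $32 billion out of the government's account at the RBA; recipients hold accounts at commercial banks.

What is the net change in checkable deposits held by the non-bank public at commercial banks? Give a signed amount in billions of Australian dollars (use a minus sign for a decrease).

+$69 billion

Currency deposit $37 billion: non-bank counterparties' bank balances rise → +$37B.
Discount-window repayment $80 billion: the counterparty is a bank, so public deposits are unchanged → 0.
OMO purchase (from banks) $52 billion: the counterparty is a bank, so public deposits are unchanged → 0.
Government spending $32 billion: non-bank counterparties' bank balances rise → +$32B.
Net: 37 + 0 + 0 + 32 = +$69 billion.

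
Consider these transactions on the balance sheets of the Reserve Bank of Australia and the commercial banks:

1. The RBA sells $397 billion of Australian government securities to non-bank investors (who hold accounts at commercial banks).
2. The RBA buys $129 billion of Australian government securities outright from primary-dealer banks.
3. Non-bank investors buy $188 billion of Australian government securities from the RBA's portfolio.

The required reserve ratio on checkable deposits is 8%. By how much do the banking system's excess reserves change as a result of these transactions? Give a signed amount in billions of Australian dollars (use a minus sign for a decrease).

-$409.2 billion

Asset sale (to non-banks) $397 billion: reserves −$397B, deposits −$397B.
OMO purchase (from banks) $129 billion: reserves +$129B, deposits 0.
Asset sale (to non-banks) $188 billion: reserves −$188B, deposits −$188B.
Totals: Δreserves = −$456B, Δdeposits = −$585B.
Δrequired reserves = 8% × −$585B = −$46.8B.
Δexcess reserves = Δreserves − Δrequired = −$456B − (−$46.8B) = -$409.2 billion.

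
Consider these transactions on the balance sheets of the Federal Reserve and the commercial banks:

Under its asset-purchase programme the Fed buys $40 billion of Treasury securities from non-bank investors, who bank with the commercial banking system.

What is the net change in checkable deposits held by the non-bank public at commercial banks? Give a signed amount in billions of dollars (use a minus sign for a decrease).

Asset purchase (from non-banks) $40 billion: non-bank counterparties' bank balances rise → +$40B.

+$40 billion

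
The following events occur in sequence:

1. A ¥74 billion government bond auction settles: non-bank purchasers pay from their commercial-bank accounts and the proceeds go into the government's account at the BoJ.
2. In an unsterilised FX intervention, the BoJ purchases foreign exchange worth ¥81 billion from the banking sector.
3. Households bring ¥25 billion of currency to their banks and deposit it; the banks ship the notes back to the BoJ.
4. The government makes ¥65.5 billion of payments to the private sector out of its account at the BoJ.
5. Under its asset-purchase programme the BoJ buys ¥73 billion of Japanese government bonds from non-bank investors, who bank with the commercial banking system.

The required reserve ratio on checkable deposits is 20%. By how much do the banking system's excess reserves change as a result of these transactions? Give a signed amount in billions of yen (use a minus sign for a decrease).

+¥152.6 billion

Government account inflow ¥74 billion: reserves −¥74B, deposits −¥74B.
FX purchase ¥81 billion: reserves +¥81B, deposits 0.
Currency deposit ¥25 billion: reserves +¥25B, deposits +¥25B.
Government spending ¥65.5 billion: reserves +¥65.5B, deposits +¥65.5B.
Asset purchase (from non-banks) ¥73 billion: reserves +¥73B, deposits +¥73B.
Totals: Δreserves = +¥170.5B, Δdeposits = +¥89.5B.
Δrequired reserves = 20% × +¥89.5B = +¥17.9B.
Δexcess reserves = Δreserves − Δrequired = +¥170.5B − (+¥17.9B) = +¥152.6 billion.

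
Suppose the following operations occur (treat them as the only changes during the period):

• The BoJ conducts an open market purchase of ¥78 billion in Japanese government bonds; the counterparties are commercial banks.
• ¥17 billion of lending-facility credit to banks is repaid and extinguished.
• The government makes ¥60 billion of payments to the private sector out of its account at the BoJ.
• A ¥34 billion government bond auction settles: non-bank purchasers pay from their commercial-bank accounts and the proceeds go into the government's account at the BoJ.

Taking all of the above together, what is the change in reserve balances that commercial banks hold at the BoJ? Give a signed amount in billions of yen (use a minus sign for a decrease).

+¥87 billion

BoJ balance sheet:
  Assets:      Securities +¥78B, Loans to banks −¥17B
  Liabilities: Bank reserves +¥87B, Government deposits −¥26B
So the change in reserve balances that commercial banks hold at the BoJ is +¥87 billion.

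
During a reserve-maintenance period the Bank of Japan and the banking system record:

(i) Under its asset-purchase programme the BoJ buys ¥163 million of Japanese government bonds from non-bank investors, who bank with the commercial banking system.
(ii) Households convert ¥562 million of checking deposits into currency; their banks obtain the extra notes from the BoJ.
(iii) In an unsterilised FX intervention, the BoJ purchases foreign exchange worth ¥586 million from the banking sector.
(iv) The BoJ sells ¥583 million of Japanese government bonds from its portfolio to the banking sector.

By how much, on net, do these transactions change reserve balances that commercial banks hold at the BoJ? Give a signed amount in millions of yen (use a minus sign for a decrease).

-¥396 million

BoJ balance sheet:
  Assets:      Securities −¥420M, Foreign assets +¥586M
  Liabilities: Bank reserves −¥396M, Currency in circulation +¥562M
So the change in reserve balances that commercial banks hold at the BoJ is -¥396 million.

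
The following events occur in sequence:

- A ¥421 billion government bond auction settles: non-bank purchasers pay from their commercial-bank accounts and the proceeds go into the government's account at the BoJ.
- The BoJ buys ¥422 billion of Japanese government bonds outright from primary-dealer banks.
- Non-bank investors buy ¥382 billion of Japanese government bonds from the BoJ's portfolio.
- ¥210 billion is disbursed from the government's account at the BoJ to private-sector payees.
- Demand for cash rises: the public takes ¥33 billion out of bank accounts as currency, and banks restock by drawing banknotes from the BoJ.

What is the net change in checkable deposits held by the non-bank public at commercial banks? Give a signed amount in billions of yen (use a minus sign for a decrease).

BoJ balance sheet:
  Assets:      Securities +¥40B
  Liabilities: Bank reserves −¥204B, Currency in circulation +¥33B, Government deposits +¥211B
Commercial banking system:
  Assets:      Reserves at CB −¥204B, Securities −¥422B
  Liabilities: Checkable deposits −¥626B
So the change in checkable deposits held by the non-bank public at commercial banks is -¥626 billion.

-¥626 billion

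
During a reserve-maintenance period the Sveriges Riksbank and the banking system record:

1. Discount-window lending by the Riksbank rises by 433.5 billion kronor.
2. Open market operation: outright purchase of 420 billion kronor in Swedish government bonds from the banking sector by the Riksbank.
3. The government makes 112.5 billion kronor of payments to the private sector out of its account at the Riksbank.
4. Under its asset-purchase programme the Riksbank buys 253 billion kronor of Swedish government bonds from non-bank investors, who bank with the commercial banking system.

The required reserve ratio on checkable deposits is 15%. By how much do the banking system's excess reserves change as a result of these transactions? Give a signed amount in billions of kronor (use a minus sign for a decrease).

+1164.175 billion

Discount-window loan 433.5 billion kronor: reserves +433.5B, deposits 0.
OMO purchase (from banks) 420 billion kronor: reserves +420B, deposits 0.
Government spending 112.5 billion kronor: reserves +112.5B, deposits +112.5B.
Asset purchase (from non-banks) 253 billion kronor: reserves +253B, deposits +253B.
Totals: Δreserves = +1219B, Δdeposits = +365.5B.
Δrequired reserves = 15% × +365.5B = +54.825B.
Δexcess reserves = Δreserves − Δrequired = +1219B − (+54.825B) = +1164.175 billion.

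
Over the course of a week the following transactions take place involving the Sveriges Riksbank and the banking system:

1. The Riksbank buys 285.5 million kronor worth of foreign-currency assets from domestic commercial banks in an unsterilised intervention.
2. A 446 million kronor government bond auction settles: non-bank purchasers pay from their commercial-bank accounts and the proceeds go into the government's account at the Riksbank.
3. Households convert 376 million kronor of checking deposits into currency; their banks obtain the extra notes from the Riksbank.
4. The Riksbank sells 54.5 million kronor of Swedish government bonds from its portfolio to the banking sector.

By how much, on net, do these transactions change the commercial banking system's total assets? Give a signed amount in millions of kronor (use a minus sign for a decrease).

-822 million

FX purchase 285.5 million kronor: just an asset swap on bank balance sheets → 0.
Government account inflow 446 million kronor: bank balance sheets shrink → −446M.
Currency withdrawal 376 million kronor: bank balance sheets shrink → −376M.
OMO sale (to banks) 54.5 million kronor: just an asset swap on bank balance sheets → 0.
Net: 0 − 446 − 376 + 0 = -822 million.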